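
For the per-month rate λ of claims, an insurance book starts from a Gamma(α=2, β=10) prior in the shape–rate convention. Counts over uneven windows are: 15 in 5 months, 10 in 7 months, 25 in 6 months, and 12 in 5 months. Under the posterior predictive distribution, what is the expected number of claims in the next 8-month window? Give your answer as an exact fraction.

512/33

Total count: 15 + 10 + 25 + 12 = 62.
Total exposure: 5 + 7 + 6 + 5 = 23 months.
Gamma(α, β) with Poisson data over total exposure Σt gives posterior Gamma(α+Σx, β+Σt) = Gamma(64, 33).
Predictive mean over an 8-month window = T·E[λ|data] = 8·64/33 = 512/33.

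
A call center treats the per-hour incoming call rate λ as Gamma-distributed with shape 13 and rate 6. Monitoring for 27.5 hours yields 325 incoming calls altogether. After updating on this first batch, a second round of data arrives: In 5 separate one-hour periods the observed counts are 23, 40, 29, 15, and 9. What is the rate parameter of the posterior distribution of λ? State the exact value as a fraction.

77/2

Total count 325 over total exposure 27.5 hours.
After the first batch: Gamma(13 + 325, 6 + 27.5) = Gamma(338, 67/2).
Total count: 23 + 40 + 29 + 15 + 9 = 116.
Total exposure: 5 hours.
After the second batch: Gamma(338 + 116, 67/2 + 5) = Gamma(454, 77/2).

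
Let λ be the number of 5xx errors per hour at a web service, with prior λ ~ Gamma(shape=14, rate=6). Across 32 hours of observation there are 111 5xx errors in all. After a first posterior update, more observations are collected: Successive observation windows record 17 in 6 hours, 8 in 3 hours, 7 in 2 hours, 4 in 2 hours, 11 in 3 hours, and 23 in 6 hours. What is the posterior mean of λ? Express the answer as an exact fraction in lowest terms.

13/4

Total count 111 over total exposure 32 hours.
After the first batch: Gamma(14 + 111, 6 + 32) = Gamma(125, 38).
Total count: 17 + 8 + 7 + 4 + 11 + 23 = 70.
Total exposure: 6 + 3 + 2 + 2 + 3 + 6 = 22 hours.
After the second batch: Gamma(125 + 70, 38 + 22) = Gamma(195, 60).
Posterior mean = α'/β' = 195/60 = 13/4.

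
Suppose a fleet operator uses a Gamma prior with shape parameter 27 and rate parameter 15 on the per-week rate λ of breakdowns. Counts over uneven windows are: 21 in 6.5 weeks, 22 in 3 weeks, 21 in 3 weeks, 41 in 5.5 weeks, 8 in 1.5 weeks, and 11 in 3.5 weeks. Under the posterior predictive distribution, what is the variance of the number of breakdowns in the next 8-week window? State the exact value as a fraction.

13892/361

Total count: 21 + 22 + 21 + 41 + 8 + 11 = 124.
Total exposure: 6.5 + 3 + 3 + 5.5 + 1.5 + 3.5 = 23 weeks.
Posterior: α' = 27 + 124 = 151, β' = 15 + 23 = 38.
The posterior predictive for a window of length T is Negative Binomial with variance T·α'·(β'+T)/β'² = 8·151·46/1444 = 13892/361.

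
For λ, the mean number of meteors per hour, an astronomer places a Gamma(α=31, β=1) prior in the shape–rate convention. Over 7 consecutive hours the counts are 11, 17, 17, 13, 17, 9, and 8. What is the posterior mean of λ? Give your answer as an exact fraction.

123/8

Total count: 11 + 17 + 17 + 13 + 17 + 9 + 8 = 92.
Total exposure: 7 hours.
The Gamma prior is conjugate for the Poisson rate, so λ | data ~ Gamma(31+92, 1+7) = Gamma(123, 8).
Posterior mean = α'/β' = 123/8.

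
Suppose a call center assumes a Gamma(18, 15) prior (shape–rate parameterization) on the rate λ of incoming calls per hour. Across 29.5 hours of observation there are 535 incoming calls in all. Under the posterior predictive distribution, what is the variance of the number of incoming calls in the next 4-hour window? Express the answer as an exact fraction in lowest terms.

429128/7921

Total count 535 over total exposure 29.5 hours.
Gamma(α, β) with Poisson data over total exposure Σt gives posterior Gamma(α+Σx, β+Σt) = Gamma(553, 89/2).
The posterior predictive for a window of length T is Negative Binomial with variance T·α'·(β'+T)/β'² = 4·553·(97/2)/(7921/4) = 429128/7921.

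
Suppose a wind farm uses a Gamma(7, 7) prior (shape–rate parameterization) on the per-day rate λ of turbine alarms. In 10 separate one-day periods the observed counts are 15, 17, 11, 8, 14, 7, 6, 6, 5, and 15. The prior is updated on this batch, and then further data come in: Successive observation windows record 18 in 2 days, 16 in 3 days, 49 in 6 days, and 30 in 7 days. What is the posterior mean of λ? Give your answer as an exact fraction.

32/5

Total count: 15 + 17 + 11 + 8 + 14 + 7 + 6 + 6 + 5 + 15 = 104.
Total exposure: 10 days.
After the first batch: Gamma(7 + 104, 7 + 10) = Gamma(111, 17).
Total count: 18 + 16 + 49 + 30 = 113.
Total exposure: 2 + 3 + 6 + 7 = 18 days.
After the second batch: Gamma(111 + 113, 17 + 18) = Gamma(224, 35).
Posterior mean = α'/β' = 224/35 = 32/5.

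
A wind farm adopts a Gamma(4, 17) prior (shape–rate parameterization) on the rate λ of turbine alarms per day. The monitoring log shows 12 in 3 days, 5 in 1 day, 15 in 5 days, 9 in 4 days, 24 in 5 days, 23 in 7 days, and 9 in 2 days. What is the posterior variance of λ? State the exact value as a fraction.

101/1936

Total count: 12 + 5 + 15 + 9 + 24 + 23 + 9 = 97.
Total exposure: 3 + 1 + 5 + 4 + 5 + 7 + 2 = 27 days.
By Gamma–Poisson conjugacy, the posterior is Gamma(α + Σx, β + Σt) = Gamma(4 + 97, 17 + 27) = Gamma(101, 44).
Posterior variance = α'/β'² = 101/1936.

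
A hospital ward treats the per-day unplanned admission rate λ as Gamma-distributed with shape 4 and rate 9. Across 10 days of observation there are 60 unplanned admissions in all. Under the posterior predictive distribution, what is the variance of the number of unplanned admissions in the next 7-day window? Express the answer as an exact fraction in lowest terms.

11648/361

Total count 60 over total exposure 10 days.
Posterior: α' = 4 + 60 = 64, β' = 9 + 10 = 19.
The posterior predictive for a window of length T is Negative Binomial with variance T·α'·(β'+T)/β'² = 7·64·26/361 = 11648/361.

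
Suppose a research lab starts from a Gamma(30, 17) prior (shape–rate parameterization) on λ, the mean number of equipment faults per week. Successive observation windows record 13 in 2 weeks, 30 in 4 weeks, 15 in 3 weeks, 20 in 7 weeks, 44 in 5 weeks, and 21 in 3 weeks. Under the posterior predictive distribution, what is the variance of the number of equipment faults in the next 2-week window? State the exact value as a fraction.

14878/1681

Total count: 13 + 30 + 15 + 20 + 44 + 21 = 143.
Total exposure: 2 + 4 + 3 + 7 + 5 + 3 = 24 weeks.
Posterior: α' = 30 + 143 = 173, β' = 17 + 24 = 41.
The posterior predictive for a window of length T is Negative Binomial with variance T·α'·(β'+T)/β'² = 2·173·43/1681 = 14878/1681.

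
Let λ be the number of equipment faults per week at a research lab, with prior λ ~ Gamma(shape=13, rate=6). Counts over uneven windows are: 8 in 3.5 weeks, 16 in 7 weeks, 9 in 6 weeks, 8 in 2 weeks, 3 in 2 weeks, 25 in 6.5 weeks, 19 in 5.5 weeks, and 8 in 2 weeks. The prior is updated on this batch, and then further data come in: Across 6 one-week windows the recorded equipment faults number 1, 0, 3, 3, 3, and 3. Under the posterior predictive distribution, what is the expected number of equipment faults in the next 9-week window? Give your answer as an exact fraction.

732/31

Total count: 8 + 16 + 9 + 8 + 3 + 25 + 19 + 8 = 96.
Total exposure: 3.5 + 7 + 6 + 2 + 2 + 6.5 + 5.5 + 2 = 34.5 weeks.
After the first batch: Gamma(13 + 96, 6 + 34.5) = Gamma(109, 81/2).
Total count: 1 + 0 + 3 + 3 + 3 + 3 = 13.
Total exposure: 6 weeks.
After the second batch: Gamma(109 + 13, 81/2 + 6) = Gamma(122, 93/2).
Predictive mean over a 9-week window = T·E[λ|data] = 9·122/(93/2) = 732/31.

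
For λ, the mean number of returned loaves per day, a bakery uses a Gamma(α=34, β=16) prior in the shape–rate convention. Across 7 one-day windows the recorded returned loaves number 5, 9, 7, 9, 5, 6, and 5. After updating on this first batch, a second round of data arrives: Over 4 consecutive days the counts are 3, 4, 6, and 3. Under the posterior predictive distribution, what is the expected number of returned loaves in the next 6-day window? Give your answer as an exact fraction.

64/3

Total count: 5 + 9 + 7 + 9 + 5 + 6 + 5 = 46.
Total exposure: 7 days.
After the first batch: Gamma(34 + 46, 16 + 7) = Gamma(80, 23).
Total count: 3 + 4 + 6 + 3 = 16.
Total exposure: 4 days.
After the second batch: Gamma(80 + 16, 23 + 4) = Gamma(96, 27).
Predictive mean over a 6-day window = T·E[λ|data] = 6·96/27 = 64/3.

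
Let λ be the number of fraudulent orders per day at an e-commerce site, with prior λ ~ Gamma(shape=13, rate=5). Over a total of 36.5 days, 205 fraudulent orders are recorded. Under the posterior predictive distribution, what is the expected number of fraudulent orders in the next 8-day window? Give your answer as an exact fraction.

3488/83

Total count 205 over total exposure 36.5 days.
Posterior: α' = 13 + 205 = 218, β' = 5 + 36.5 = 83/2.
Predictive mean over an 8-day window = T·E[λ|data] = 8·218/(83/2) = 3488/83.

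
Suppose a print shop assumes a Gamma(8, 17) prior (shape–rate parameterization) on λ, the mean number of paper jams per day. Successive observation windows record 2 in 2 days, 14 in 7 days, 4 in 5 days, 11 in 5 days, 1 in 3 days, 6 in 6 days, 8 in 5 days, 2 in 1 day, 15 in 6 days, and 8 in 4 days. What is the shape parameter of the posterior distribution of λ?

Total count: 2 + 14 + 4 + 11 + 1 + 6 + 8 + 2 + 15 + 8 = 71.
Total exposure: 2 + 7 + 5 + 5 + 3 + 6 + 5 + 1 + 6 + 4 = 44 days.
Conjugate update: add total count to the shape and total exposure to the rate, giving Gamma(79, 61).

79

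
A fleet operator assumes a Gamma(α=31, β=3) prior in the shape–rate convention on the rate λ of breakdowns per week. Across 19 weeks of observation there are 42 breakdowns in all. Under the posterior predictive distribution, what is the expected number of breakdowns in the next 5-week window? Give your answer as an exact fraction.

Total count 42 over total exposure 19 weeks.
The Gamma prior is conjugate for the Poisson rate, so λ | data ~ Gamma(31+42, 3+19) = Gamma(73, 22).
Predictive mean over a 5-week window = T·E[λ|data] = 5·73/22 = 365/22.

365/22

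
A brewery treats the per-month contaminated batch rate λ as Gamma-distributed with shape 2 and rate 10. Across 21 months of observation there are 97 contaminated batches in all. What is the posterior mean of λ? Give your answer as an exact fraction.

Total count 97 over total exposure 21 months.
Posterior: α' = 2 + 97 = 99, β' = 10 + 21 = 31.
Posterior mean = α'/β' = 99/31.

99/31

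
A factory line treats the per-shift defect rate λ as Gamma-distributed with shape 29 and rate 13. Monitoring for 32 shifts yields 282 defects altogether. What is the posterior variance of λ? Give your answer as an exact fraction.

311/2025

Total count 282 over total exposure 32 shifts.
Gamma(α, β) with Poisson data over total exposure Σt gives posterior Gamma(α+Σx, β+Σt) = Gamma(311, 45).
Posterior variance = α'/β'² = 311/2025.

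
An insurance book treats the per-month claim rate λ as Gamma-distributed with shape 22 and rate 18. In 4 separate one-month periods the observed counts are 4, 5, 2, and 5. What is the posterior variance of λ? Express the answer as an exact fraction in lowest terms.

19/242

Total count: 4 + 5 + 2 + 5 = 16.
Total exposure: 4 months.
By Gamma–Poisson conjugacy, the posterior is Gamma(α + Σx, β + Σt) = Gamma(22 + 16, 18 + 4) = Gamma(38, 22).
Posterior variance = α'/β'² = 38/484 = 19/242.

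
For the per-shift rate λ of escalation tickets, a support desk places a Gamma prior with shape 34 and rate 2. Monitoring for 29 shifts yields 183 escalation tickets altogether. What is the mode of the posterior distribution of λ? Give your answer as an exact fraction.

Total count 183 over total exposure 29 shifts.
Posterior: α' = 34 + 183 = 217, β' = 2 + 29 = 31.
Posterior mode = (α'−1)/β' = 216/31.

216/31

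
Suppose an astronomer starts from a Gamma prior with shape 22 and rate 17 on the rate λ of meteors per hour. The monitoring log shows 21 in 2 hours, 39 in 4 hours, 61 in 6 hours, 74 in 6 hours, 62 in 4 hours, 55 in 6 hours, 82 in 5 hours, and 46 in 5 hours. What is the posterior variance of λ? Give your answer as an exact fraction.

Total count: 21 + 39 + 61 + 74 + 62 + 55 + 82 + 46 = 440.
Total exposure: 2 + 4 + 6 + 6 + 4 + 6 + 5 + 5 = 38 hours.
Conjugate update: add total count to the shape and total exposure to the rate, giving Gamma(462, 55).
Posterior variance = α'/β'² = 462/3025 = 42/275.

42/275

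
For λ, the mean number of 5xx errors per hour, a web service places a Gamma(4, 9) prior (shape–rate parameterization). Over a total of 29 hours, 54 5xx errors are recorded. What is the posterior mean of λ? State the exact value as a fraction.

29/19

Total count 54 over total exposure 29 hours.
Gamma(α, β) with Poisson data over total exposure Σt gives posterior Gamma(α+Σx, β+Σt) = Gamma(58, 38).
Posterior mean = α'/β' = 58/38 = 29/19.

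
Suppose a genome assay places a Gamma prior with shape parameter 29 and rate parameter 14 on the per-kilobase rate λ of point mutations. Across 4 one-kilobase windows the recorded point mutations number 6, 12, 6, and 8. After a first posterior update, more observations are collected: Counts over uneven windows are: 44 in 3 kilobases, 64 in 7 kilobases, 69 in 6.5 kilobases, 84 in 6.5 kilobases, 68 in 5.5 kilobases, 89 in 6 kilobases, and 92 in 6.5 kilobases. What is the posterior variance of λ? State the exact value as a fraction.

Total count: 6 + 12 + 6 + 8 = 32.
Total exposure: 4 kilobases.
After the first batch: Gamma(29 + 32, 14 + 4) = Gamma(61, 18).
Total count: 44 + 64 + 69 + 84 + 68 + 89 + 92 = 510.
Total exposure: 3 + 7 + 6.5 + 6.5 + 5.5 + 6 + 6.5 = 41 kilobases.
After the second batch: Gamma(61 + 510, 18 + 41) = Gamma(571, 59).
Posterior variance = α'/β'² = 571/3481.

571/3481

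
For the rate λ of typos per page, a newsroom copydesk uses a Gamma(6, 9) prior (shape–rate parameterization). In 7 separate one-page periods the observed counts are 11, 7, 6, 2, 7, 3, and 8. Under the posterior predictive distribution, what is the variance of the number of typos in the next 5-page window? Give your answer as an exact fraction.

2625/128

Total count: 11 + 7 + 6 + 2 + 7 + 3 + 8 = 44.
Total exposure: 7 pages.
Gamma(α, β) with Poisson data over total exposure Σt gives posterior Gamma(α+Σx, β+Σt) = Gamma(50, 16).
The posterior predictive for a window of length T is Negative Binomial with variance T·α'·(β'+T)/β'² = 5·50·21/256 = 2625/128.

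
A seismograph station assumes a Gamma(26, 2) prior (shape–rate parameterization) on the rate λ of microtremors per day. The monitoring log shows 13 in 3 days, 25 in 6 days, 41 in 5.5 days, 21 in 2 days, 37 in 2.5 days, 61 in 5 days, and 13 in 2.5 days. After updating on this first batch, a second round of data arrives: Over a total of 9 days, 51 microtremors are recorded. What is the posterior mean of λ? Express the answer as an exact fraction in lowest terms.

Total count: 13 + 25 + 41 + 21 + 37 + 61 + 13 = 211.
Total exposure: 3 + 6 + 5.5 + 2 + 2.5 + 5 + 2.5 = 26.5 days.
After the first batch: Gamma(26 + 211, 2 + 26.5) = Gamma(237, 57/2).
Total count 51 over total exposure 9 days.
After the second batch: Gamma(237 + 51, 57/2 + 9) = Gamma(288, 75/2).
Posterior mean = α'/β' = 288/(75/2) = 192/25.

192/25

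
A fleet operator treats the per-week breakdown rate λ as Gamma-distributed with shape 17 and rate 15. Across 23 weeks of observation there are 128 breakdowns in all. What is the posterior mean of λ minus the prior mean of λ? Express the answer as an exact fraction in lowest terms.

1529/570

Total count 128 over total exposure 23 weeks.
By Gamma–Poisson conjugacy, the posterior is Gamma(α + Σx, β + Σt) = Gamma(17 + 128, 15 + 23) = Gamma(145, 38).
Posterior mean = 145/38 = 145/38; prior mean = 17/15 = 17/15. Difference = 145/38 − 17/15 = 1529/570.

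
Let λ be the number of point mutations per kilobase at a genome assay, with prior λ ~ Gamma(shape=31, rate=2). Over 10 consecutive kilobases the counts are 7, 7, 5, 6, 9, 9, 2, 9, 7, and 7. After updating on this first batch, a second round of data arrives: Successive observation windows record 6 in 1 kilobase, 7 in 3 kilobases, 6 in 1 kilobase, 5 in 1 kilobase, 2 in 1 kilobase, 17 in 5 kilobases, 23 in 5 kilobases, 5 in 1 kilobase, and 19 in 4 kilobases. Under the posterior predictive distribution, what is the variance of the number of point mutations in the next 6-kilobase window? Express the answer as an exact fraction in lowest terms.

11340/289

Total count: 7 + 7 + 5 + 6 + 9 + 9 + 2 + 9 + 7 + 7 = 68.
Total exposure: 10 kilobases.
After the first batch: Gamma(31 + 68, 2 + 10) = Gamma(99, 12).
Total count: 6 + 7 + 6 + 5 + 2 + 17 + 23 + 5 + 19 = 90.
Total exposure: 1 + 3 + 1 + 1 + 1 + 5 + 5 + 1 + 4 = 22 kilobases.
After the second batch: Gamma(99 + 90, 12 + 22) = Gamma(189, 34).
The posterior predictive for a window of length T is Negative Binomial with variance T·α'·(β'+T)/β'² = 6·189·40/1156 = 11340/289.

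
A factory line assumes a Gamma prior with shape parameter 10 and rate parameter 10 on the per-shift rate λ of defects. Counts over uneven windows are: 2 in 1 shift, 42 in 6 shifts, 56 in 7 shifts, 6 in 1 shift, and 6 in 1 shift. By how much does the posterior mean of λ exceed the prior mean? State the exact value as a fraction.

Total count: 2 + 42 + 56 + 6 + 6 = 112.
Total exposure: 1 + 6 + 7 + 1 + 1 = 16 shifts.
Posterior: α' = 10 + 112 = 122, β' = 10 + 16 = 26.
Posterior mean = 122/26 = 61/13; prior mean = 10/10 = 1. Difference = 61/13 − 1 = 48/13.

48/13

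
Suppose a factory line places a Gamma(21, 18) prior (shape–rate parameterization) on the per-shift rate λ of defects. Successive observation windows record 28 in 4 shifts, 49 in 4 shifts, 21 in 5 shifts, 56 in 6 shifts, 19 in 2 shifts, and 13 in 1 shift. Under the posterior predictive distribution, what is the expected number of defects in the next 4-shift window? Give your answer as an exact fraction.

207/10

Total count: 28 + 49 + 21 + 56 + 19 + 13 = 186.
Total exposure: 4 + 4 + 5 + 6 + 2 + 1 = 22 shifts.
By Gamma–Poisson conjugacy, the posterior is Gamma(α + Σx, β + Σt) = Gamma(21 + 186, 18 + 22) = Gamma(207, 40).
Predictive mean over a 4-shift window = T·E[λ|data] = 4·207/40 = 207/10.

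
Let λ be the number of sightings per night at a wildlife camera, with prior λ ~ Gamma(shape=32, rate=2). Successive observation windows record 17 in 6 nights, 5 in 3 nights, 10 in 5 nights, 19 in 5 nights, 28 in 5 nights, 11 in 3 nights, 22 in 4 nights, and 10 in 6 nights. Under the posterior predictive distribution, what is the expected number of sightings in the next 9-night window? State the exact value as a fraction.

Total count: 17 + 5 + 10 + 19 + 28 + 11 + 22 + 10 = 122.
Total exposure: 6 + 3 + 5 + 5 + 5 + 3 + 4 + 6 = 37 nights.
Posterior: α' = 32 + 122 = 154, β' = 2 + 37 = 39.
Predictive mean over a 9-night window = T·E[λ|data] = 9·154/39 = 462/13.

462/13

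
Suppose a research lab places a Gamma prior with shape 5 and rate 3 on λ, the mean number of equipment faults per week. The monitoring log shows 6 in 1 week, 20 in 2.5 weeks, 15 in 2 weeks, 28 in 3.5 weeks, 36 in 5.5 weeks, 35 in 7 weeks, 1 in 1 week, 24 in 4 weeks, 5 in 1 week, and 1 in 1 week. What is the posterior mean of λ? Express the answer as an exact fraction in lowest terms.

Total count: 6 + 20 + 15 + 28 + 36 + 35 + 1 + 24 + 5 + 1 = 171.
Total exposure: 1 + 2.5 + 2 + 3.5 + 5.5 + 7 + 1 + 4 + 1 + 1 = 28.5 weeks.
Conjugate update: add total count to the shape and total exposure to the rate, giving Gamma(176, 63/2).
Posterior mean = α'/β' = 176/(63/2) = 352/63.

352/63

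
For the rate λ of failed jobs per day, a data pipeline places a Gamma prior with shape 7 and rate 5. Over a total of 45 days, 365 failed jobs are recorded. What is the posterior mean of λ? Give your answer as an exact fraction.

186/25

Total count 365 over total exposure 45 days.
Posterior: α' = 7 + 365 = 372, β' = 5 + 45 = 50.
Posterior mean = α'/β' = 372/50 = 186/25.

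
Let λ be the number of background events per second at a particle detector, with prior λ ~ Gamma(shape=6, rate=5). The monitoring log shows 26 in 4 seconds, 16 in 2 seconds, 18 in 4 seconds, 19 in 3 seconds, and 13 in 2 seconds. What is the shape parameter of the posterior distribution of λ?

98

Total count: 26 + 16 + 18 + 19 + 13 = 92.
Total exposure: 4 + 2 + 4 + 3 + 2 = 15 seconds.
Posterior: α' = 6 + 92 = 98, β' = 5 + 15 = 20.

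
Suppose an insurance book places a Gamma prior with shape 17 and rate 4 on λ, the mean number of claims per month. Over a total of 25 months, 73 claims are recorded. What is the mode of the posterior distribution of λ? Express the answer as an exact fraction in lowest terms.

89/29

Total count 73 over total exposure 25 months.
By Gamma–Poisson conjugacy, the posterior is Gamma(α + Σx, β + Σt) = Gamma(17 + 73, 4 + 25) = Gamma(90, 29).
Posterior mode = (α'−1)/β' = 89/29.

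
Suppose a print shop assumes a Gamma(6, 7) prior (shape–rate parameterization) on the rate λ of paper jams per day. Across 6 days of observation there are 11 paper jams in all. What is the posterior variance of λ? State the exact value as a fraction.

Total count 11 over total exposure 6 days.
By Gamma–Poisson conjugacy, the posterior is Gamma(α + Σx, β + Σt) = Gamma(6 + 11, 7 + 6) = Gamma(17, 13).
Posterior variance = α'/β'² = 17/169.

17/169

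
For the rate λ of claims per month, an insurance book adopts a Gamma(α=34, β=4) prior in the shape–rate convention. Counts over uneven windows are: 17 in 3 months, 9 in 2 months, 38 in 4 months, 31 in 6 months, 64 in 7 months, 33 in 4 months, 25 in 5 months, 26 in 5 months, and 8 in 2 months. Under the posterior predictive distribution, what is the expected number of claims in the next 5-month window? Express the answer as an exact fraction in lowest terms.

Total count: 17 + 9 + 38 + 31 + 64 + 33 + 25 + 26 + 8 = 251.
Total exposure: 3 + 2 + 4 + 6 + 7 + 4 + 5 + 5 + 2 = 38 months.
Posterior: α' = 34 + 251 = 285, β' = 4 + 38 = 42.
Predictive mean over a 5-month window = T·E[λ|data] = 5·285/42 = 475/14.

475/14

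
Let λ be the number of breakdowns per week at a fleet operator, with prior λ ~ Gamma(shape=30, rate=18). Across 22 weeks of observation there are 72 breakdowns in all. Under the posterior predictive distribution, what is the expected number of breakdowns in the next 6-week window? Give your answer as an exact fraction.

153/10

Total count 72 over total exposure 22 weeks.
Posterior: α' = 30 + 72 = 102, β' = 18 + 22 = 40.
Predictive mean over a 6-week window = T·E[λ|data] = 6·102/40 = 153/10.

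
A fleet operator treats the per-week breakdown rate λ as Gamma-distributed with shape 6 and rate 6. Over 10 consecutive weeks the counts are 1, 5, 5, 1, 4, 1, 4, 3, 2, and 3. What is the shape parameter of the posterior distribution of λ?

Total count: 1 + 5 + 5 + 1 + 4 + 1 + 4 + 3 + 2 + 3 = 29.
Total exposure: 10 weeks.
Gamma(α, β) with Poisson data over total exposure Σt gives posterior Gamma(α+Σx, β+Σt) = Gamma(35, 16).

35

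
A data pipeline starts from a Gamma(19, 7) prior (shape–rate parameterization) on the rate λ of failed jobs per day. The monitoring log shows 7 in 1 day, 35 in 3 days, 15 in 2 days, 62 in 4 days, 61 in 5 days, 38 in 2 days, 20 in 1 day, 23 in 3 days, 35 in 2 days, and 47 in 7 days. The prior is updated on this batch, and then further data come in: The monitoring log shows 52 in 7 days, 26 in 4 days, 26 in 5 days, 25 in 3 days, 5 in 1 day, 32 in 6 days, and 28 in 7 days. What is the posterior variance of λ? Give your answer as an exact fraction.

Total count: 7 + 35 + 15 + 62 + 61 + 38 + 20 + 23 + 35 + 47 = 343.
Total exposure: 1 + 3 + 2 + 4 + 5 + 2 + 1 + 3 + 2 + 7 = 30 days.
After the first batch: Gamma(19 + 343, 7 + 30) = Gamma(362, 37).
Total count: 52 + 26 + 26 + 25 + 5 + 32 + 28 = 194.
Total exposure: 7 + 4 + 5 + 3 + 1 + 6 + 7 = 33 days.
After the second batch: Gamma(362 + 194, 37 + 33) = Gamma(556, 70).
Posterior variance = α'/β'² = 556/4900 = 139/1225.

139/1225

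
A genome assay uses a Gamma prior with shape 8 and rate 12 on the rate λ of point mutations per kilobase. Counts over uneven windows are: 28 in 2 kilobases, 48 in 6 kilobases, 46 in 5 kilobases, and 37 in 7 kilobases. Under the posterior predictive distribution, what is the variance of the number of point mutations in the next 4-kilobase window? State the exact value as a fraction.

1503/64

Total count: 28 + 48 + 46 + 37 = 159.
Total exposure: 2 + 6 + 5 + 7 = 20 kilobases.
Gamma(α, β) with Poisson data over total exposure Σt gives posterior Gamma(α+Σx, β+Σt) = Gamma(167, 32).
The posterior predictive for a window of length T is Negative Binomial with variance T·α'·(β'+T)/β'² = 4·167·36/1024 = 1503/64.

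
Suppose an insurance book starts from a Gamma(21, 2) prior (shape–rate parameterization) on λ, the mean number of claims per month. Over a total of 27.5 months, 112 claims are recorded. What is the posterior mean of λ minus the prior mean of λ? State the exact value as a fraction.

-707/118

Total count 112 over total exposure 27.5 months.
Gamma(α, β) with Poisson data over total exposure Σt gives posterior Gamma(α+Σx, β+Σt) = Gamma(133, 59/2).
Posterior mean = 133/(59/2) = 266/59; prior mean = 21/2 = 21/2. Difference = 266/59 − 21/2 = -707/118.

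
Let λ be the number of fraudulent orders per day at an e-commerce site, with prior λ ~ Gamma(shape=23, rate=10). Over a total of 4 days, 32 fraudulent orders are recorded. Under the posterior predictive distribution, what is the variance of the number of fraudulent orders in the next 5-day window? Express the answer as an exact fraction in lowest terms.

Total count 32 over total exposure 4 days.
Conjugate update: add total count to the shape and total exposure to the rate, giving Gamma(55, 14).
The posterior predictive for a window of length T is Negative Binomial with variance T·α'·(β'+T)/β'² = 5·55·19/196 = 5225/196.

5225/196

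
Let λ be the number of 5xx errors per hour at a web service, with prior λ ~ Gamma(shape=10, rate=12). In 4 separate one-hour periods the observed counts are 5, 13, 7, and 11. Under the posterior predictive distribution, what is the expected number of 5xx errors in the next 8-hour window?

23

Total count: 5 + 13 + 7 + 11 = 36.
Total exposure: 4 hours.
Gamma(α, β) with Poisson data over total exposure Σt gives posterior Gamma(α+Σx, β+Σt) = Gamma(46, 16).
Predictive mean over an 8-hour window = T·E[λ|data] = 8·46/16 = 23.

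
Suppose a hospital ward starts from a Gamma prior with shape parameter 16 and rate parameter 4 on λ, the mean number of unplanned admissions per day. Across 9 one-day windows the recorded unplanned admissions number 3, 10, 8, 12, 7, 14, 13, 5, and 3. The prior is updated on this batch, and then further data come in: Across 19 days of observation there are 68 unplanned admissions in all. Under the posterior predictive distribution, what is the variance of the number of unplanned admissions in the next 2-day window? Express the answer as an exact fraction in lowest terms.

2703/256

Total count: 3 + 10 + 8 + 12 + 7 + 14 + 13 + 5 + 3 = 75.
Total exposure: 9 days.
After the first batch: Gamma(16 + 75, 4 + 9) = Gamma(91, 13).
Total count 68 over total exposure 19 days.
After the second batch: Gamma(91 + 68, 13 + 19) = Gamma(159, 32).
The posterior predictive for a window of length T is Negative Binomial with variance T·α'·(β'+T)/β'² = 2·159·34/1024 = 2703/256.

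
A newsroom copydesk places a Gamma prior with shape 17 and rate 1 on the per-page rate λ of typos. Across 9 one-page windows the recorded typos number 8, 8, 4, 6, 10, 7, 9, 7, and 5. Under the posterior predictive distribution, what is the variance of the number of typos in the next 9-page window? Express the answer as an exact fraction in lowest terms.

Total count: 8 + 8 + 4 + 6 + 10 + 7 + 9 + 7 + 5 = 64.
Total exposure: 9 pages.
The Gamma prior is conjugate for the Poisson rate, so λ | data ~ Gamma(17+64, 1+9) = Gamma(81, 10).
The posterior predictive for a window of length T is Negative Binomial with variance T·α'·(β'+T)/β'² = 9·81·19/100 = 13851/100.

13851/100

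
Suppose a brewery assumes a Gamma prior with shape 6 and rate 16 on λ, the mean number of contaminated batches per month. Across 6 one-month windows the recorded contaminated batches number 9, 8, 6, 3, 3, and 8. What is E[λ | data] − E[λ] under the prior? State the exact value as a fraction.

Total count: 9 + 8 + 6 + 3 + 3 + 8 = 37.
Total exposure: 6 months.
Posterior: α' = 6 + 37 = 43, β' = 16 + 6 = 22.
Posterior mean = 43/22 = 43/22; prior mean = 6/16 = 3/8. Difference = 43/22 − 3/8 = 139/88.

139/88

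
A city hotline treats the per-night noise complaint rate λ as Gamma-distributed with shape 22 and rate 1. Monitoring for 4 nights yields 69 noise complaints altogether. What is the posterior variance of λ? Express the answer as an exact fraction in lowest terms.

Total count 69 over total exposure 4 nights.
By Gamma–Poisson conjugacy, the posterior is Gamma(α + Σx, β + Σt) = Gamma(22 + 69, 1 + 4) = Gamma(91, 5).
Posterior variance = α'/β'² = 91/25.

91/25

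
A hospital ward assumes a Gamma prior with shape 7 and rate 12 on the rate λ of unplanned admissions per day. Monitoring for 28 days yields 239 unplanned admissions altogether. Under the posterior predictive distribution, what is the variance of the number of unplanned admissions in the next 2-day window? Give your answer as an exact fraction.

2583/200

Total count 239 over total exposure 28 days.
The Gamma prior is conjugate for the Poisson rate, so λ | data ~ Gamma(7+239, 12+28) = Gamma(246, 40).
The posterior predictive for a window of length T is Negative Binomial with variance T·α'·(β'+T)/β'² = 2·246·42/1600 = 2583/200.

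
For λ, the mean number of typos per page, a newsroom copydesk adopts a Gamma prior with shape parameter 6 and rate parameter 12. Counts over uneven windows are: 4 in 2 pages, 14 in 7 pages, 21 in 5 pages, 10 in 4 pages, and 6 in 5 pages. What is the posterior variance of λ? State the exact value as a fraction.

Total count: 4 + 14 + 21 + 10 + 6 = 55.
Total exposure: 2 + 7 + 5 + 4 + 5 = 23 pages.
Posterior: α' = 6 + 55 = 61, β' = 12 + 23 = 35.
Posterior variance = α'/β'² = 61/1225.

61/1225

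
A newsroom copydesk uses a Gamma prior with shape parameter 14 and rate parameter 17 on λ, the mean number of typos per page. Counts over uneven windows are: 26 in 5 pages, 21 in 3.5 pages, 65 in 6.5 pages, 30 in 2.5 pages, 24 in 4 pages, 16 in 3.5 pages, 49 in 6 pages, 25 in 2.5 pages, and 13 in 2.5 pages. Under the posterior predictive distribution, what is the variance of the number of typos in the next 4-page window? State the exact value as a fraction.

Total count: 26 + 21 + 65 + 30 + 24 + 16 + 49 + 25 + 13 = 269.
Total exposure: 5 + 3.5 + 6.5 + 2.5 + 4 + 3.5 + 6 + 2.5 + 2.5 = 36 pages.
Conjugate update: add total count to the shape and total exposure to the rate, giving Gamma(283, 53).
The posterior predictive for a window of length T is Negative Binomial with variance T·α'·(β'+T)/β'² = 4·283·57/2809 = 64524/2809.

64524/2809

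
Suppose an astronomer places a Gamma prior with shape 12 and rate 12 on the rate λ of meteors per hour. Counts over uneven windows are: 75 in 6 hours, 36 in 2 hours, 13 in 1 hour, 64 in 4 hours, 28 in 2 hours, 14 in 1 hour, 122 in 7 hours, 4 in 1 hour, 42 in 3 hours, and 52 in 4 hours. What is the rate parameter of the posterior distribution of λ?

Total count: 75 + 36 + 13 + 64 + 28 + 14 + 122 + 4 + 42 + 52 = 450.
Total exposure: 6 + 2 + 1 + 4 + 2 + 1 + 7 + 1 + 3 + 4 = 31 hours.
By Gamma–Poisson conjugacy, the posterior is Gamma(α + Σx, β + Σt) = Gamma(12 + 450, 12 + 31) = Gamma(462, 43).

43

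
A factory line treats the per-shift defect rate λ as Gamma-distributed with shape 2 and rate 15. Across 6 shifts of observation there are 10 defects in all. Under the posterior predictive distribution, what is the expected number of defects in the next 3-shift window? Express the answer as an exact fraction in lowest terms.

12/7

Total count 10 over total exposure 6 shifts.
Gamma(α, β) with Poisson data over total exposure Σt gives posterior Gamma(α+Σx, β+Σt) = Gamma(12, 21).
Predictive mean over a 3-shift window = T·E[λ|data] = 3·12/21 = 12/7.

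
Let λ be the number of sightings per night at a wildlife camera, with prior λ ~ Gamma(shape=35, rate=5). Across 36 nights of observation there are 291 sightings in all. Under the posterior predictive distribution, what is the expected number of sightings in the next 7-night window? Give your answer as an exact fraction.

Total count 291 over total exposure 36 nights.
The Gamma prior is conjugate for the Poisson rate, so λ | data ~ Gamma(35+291, 5+36) = Gamma(326, 41).
Predictive mean over a 7-night window = T·E[λ|data] = 7·326/41 = 2282/41.

2282/41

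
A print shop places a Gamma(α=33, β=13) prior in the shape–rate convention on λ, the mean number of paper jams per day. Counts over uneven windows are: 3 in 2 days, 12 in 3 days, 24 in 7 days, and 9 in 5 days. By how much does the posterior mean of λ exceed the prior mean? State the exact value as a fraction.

21/130

Total count: 3 + 12 + 24 + 9 = 48.
Total exposure: 2 + 3 + 7 + 5 = 17 days.
The Gamma prior is conjugate for the Poisson rate, so λ | data ~ Gamma(33+48, 13+17) = Gamma(81, 30).
Posterior mean = 81/30 = 27/10; prior mean = 33/13 = 33/13. Difference = 27/10 − 33/13 = 21/130.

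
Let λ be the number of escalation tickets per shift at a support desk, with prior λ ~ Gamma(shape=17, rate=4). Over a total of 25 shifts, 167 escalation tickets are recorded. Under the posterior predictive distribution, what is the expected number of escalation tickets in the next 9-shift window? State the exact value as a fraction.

Total count 167 over total exposure 25 shifts.
Conjugate update: add total count to the shape and total exposure to the rate, giving Gamma(184, 29).
Predictive mean over a 9-shift window = T·E[λ|data] = 9·184/29 = 1656/29.

1656/29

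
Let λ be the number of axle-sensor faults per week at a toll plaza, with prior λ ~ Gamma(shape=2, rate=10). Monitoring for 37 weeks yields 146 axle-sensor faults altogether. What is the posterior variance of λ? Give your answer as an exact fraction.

Total count 146 over total exposure 37 weeks.
Posterior: α' = 2 + 146 = 148, β' = 10 + 37 = 47.
Posterior variance = α'/β'² = 148/2209.

148/2209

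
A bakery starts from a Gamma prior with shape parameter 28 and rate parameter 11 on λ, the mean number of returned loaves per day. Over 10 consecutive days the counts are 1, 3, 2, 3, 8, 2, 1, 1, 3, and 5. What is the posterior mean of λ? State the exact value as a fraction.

Total count: 1 + 3 + 2 + 3 + 8 + 2 + 1 + 1 + 3 + 5 = 29.
Total exposure: 10 days.
Conjugate update: add total count to the shape and total exposure to the rate, giving Gamma(57, 21).
Posterior mean = α'/β' = 57/21 = 19/7.

19/7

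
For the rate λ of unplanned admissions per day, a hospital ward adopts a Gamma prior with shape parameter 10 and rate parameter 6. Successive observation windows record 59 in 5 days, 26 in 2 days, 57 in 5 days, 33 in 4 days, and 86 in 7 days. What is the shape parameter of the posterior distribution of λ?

271

Total count: 59 + 26 + 57 + 33 + 86 = 261.
Total exposure: 5 + 2 + 5 + 4 + 7 = 23 days.
Conjugate update: add total count to the shape and total exposure to the rate, giving Gamma(271, 29).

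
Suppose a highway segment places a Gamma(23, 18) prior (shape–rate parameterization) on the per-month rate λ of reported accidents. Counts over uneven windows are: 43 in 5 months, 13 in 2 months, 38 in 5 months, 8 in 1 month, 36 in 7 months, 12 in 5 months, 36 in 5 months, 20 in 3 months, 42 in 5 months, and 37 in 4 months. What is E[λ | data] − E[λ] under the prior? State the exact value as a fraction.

Total count: 43 + 13 + 38 + 8 + 36 + 12 + 36 + 20 + 42 + 37 = 285.
Total exposure: 5 + 2 + 5 + 1 + 7 + 5 + 5 + 3 + 5 + 4 = 42 months.
By Gamma–Poisson conjugacy, the posterior is Gamma(α + Σx, β + Σt) = Gamma(23 + 285, 18 + 42) = Gamma(308, 60).
Posterior mean = 308/60 = 77/15; prior mean = 23/18 = 23/18. Difference = 77/15 − 23/18 = 347/90.

347/90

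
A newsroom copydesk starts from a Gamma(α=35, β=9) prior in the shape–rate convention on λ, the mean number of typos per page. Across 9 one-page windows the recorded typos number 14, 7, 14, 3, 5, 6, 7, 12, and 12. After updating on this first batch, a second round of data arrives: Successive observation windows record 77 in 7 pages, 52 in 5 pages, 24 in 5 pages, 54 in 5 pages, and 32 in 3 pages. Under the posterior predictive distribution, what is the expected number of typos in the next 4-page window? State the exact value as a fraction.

1416/43

Total count: 14 + 7 + 14 + 3 + 5 + 6 + 7 + 12 + 12 = 80.
Total exposure: 9 pages.
After the first batch: Gamma(35 + 80, 9 + 9) = Gamma(115, 18).
Total count: 77 + 52 + 24 + 54 + 32 = 239.
Total exposure: 7 + 5 + 5 + 5 + 3 = 25 pages.
After the second batch: Gamma(115 + 239, 18 + 25) = Gamma(354, 43).
Predictive mean over a 4-page window = T·E[λ|data] = 4·354/43 = 1416/43.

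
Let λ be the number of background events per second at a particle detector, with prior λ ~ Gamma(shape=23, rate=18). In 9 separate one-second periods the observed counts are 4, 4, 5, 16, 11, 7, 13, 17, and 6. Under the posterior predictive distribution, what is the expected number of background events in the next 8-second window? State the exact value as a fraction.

Total count: 4 + 4 + 5 + 16 + 11 + 7 + 13 + 17 + 6 = 83.
Total exposure: 9 seconds.
The Gamma prior is conjugate for the Poisson rate, so λ | data ~ Gamma(23+83, 18+9) = Gamma(106, 27).
Predictive mean over an 8-second window = T·E[λ|data] = 8·106/27 = 848/27.

848/27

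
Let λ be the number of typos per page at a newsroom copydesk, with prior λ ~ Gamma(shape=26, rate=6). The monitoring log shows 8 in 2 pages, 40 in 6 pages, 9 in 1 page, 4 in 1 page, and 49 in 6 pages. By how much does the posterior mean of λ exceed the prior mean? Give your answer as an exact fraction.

Total count: 8 + 40 + 9 + 4 + 49 = 110.
Total exposure: 2 + 6 + 1 + 1 + 6 = 16 pages.
Posterior: α' = 26 + 110 = 136, β' = 6 + 16 = 22.
Posterior mean = 136/22 = 68/11; prior mean = 26/6 = 13/3. Difference = 68/11 − 13/3 = 61/33.

61/33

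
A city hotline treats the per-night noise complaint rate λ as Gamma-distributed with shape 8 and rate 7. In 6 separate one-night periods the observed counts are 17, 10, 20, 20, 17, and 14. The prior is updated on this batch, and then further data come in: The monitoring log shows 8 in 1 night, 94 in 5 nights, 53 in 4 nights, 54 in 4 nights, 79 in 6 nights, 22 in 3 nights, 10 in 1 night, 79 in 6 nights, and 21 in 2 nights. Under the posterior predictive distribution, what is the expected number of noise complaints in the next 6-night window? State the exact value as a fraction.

1052/15

Total count: 17 + 10 + 20 + 20 + 17 + 14 = 98.
Total exposure: 6 nights.
After the first batch: Gamma(8 + 98, 7 + 6) = Gamma(106, 13).
Total count: 8 + 94 + 53 + 54 + 79 + 22 + 10 + 79 + 21 = 420.
Total exposure: 1 + 5 + 4 + 4 + 6 + 3 + 1 + 6 + 2 = 32 nights.
After the second batch: Gamma(106 + 420, 13 + 32) = Gamma(526, 45).
Predictive mean over a 6-night window = T·E[λ|data] = 6·526/45 = 1052/15.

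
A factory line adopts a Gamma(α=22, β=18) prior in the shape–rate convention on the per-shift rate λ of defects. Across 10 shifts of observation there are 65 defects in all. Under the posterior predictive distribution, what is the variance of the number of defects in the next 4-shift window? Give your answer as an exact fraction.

Total count 65 over total exposure 10 shifts.
Posterior: α' = 22 + 65 = 87, β' = 18 + 10 = 28.
The posterior predictive for a window of length T is Negative Binomial with variance T·α'·(β'+T)/β'² = 4·87·32/784 = 696/49.

696/49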